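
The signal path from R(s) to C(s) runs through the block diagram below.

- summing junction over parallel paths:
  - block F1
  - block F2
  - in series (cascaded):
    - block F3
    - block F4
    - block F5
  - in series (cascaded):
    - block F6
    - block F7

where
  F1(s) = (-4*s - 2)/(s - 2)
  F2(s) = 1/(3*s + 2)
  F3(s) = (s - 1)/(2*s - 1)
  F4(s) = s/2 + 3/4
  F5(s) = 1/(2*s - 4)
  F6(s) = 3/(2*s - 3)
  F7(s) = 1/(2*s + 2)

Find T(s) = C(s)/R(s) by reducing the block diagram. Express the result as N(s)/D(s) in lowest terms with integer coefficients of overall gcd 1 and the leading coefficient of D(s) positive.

Reducing step by step:

[1] multiply F3, F4, F5 (series), giving (2*s^2 + s - 3)/(16*s^2 - 40*s + 16)
[2] combine F6, F7 in series, giving 3/(4*s^2 - 2*s - 6)
[3] parallel reduction of F1, F2, (F3*F4*F5), (F6*F7), giving the overall T(s)

Answer: (-372*s^5 - 24*s^4 + 737*s^3 + 266*s^2 - 93*s - 78)/(96*s^5 - 224*s^4 - 120*s^3 + 360*s^2 + 64*s - 96)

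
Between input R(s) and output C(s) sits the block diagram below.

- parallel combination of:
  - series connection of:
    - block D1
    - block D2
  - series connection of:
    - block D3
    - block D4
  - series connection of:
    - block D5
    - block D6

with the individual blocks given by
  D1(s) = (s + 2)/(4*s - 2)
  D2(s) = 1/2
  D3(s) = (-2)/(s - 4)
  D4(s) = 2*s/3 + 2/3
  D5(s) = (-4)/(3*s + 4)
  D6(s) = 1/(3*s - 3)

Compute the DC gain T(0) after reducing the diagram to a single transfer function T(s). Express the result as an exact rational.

Answer: 1/6

Working:
Step 1 - combine D1, D2 in series gives (s + 2)/(8*s - 4)
Step 2 - combine D3, D4 in series gives (-4*s - 4)/(3*s - 12)
Step 3 - reduce the series chain D5, D6 gives (-4)/(9*s^2 + 3*s - 12)
Step 4 - sum the parallel branches (D1*D2), (D3*D4), (D5*D6) gives (-87*s^4 - 95*s^3 + 38*s^2 + 224*s - 32)/(72*s^4 - 300*s^3 - 60*s^2 + 480*s - 192)
DC gain: substitute s = 0 into T(s) from step 4: T(0) = -32/(-192) = 1/6.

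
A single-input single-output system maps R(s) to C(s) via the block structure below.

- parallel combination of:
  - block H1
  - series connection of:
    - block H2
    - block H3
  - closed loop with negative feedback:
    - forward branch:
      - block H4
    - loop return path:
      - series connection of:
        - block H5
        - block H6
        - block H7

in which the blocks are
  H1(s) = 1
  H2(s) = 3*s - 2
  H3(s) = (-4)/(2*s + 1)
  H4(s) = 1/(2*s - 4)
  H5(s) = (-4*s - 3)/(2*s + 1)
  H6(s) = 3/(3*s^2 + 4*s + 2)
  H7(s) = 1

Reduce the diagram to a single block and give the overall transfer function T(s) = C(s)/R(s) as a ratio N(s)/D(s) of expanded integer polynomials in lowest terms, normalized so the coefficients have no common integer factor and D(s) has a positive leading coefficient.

[1] multiply H2, H3 (series), giving (8 - 12*s)/(2*s + 1)
[2] series reduction of H5, H6, H7, giving (-12*s - 9)/(6*s^3 + 11*s^2 + 8*s + 2)
[3] reduce the feedback loop with forward H4 and return (H5*H6*H7), giving (6*s^3 + 11*s^2 + 8*s + 2)/(12*s^4 - 2*s^3 - 28*s^2 - 40*s - 17)
[4] combine H1, (H2*H3), [H4/(1+H4*(H5*H6*H7))] in parallel, giving the overall T(s)

Hence the answer: (-120*s^5 + 140*s^4 + 290*s^3 + 175*s^2 - 178*s - 151)/(24*s^5 + 8*s^4 - 58*s^3 - 108*s^2 - 74*s - 17)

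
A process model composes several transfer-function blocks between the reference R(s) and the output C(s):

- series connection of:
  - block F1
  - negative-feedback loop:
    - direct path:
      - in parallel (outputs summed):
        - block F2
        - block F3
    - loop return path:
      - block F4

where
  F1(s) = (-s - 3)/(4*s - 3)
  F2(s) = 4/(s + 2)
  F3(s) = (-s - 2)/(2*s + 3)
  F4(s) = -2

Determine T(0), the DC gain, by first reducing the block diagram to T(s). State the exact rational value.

1. reduce the parallel group F2, F3 gives (-s^2 + 4*s + 8)/(2*s^2 + 7*s + 6)
2. feedback reduction of (F2+F3), F4 gives (-s^2 + 4*s + 8)/(4*s^2 - s - 10)
3. reduce the series chain F1, [(F2+F3)/(1+(F2+F3)*F4)] gives (s^3 - s^2 - 20*s - 24)/(16*s^3 - 16*s^2 - 37*s + 30)
Evaluating the step-3 result (the overall T(s)) at s = 0 gives T(0) = -24/30 = -4/5.

Answer: -4/5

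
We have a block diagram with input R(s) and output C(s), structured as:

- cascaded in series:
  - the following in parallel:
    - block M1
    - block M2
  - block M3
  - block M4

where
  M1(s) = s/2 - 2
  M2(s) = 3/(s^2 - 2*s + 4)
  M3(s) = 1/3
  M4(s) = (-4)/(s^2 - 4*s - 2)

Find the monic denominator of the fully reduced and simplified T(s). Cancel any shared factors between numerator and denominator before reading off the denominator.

(1) add M1, M2 (parallel); result (s^3 - 6*s^2 + 12*s - 10)/(2*s^2 - 4*s + 8)
(2) series reduction of (M1+M2), M3, M4; result (-2*s^3 + 12*s^2 - 24*s + 20)/(3*s^4 - 18*s^3 + 30*s^2 - 36*s - 24)
The result of step 2 is T(s) in lowest terms. Its denominator has leading coefficient 3; dividing the denominator through by 3 makes it monic.

Final answer: s^4 - 6*s^3 + 10*s^2 - 12*s - 8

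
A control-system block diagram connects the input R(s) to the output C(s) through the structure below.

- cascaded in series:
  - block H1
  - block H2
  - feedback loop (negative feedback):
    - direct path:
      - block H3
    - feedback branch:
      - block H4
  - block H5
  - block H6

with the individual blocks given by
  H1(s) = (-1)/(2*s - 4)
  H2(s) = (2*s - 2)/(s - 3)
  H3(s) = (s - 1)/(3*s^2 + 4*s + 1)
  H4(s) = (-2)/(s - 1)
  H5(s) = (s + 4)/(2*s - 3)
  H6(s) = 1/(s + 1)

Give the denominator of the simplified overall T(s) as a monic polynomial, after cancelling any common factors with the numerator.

Step 1 - feedback reduction of H3, H4 = (s - 1)/(3*s^2 + 4*s - 1)
Step 2 - cascade H1, H2, [H3/(1+H3*H4)], H5, H6 = (-s^3 - 2*s^2 + 7*s - 4)/(6*s^6 - 25*s^5 - 4*s^4 + 94*s^3 - 32*s^2 - 81*s + 18)
That last expression is T(s), already simplified. Scaling its denominator by 1/6 (the reciprocal of the leading coefficient) yields the monic denominator.

Therefore the answer is s^6 - 25*s^5/6 - 2*s^4/3 + 47*s^3/3 - 16*s^2/3 - 27*s/2 + 3.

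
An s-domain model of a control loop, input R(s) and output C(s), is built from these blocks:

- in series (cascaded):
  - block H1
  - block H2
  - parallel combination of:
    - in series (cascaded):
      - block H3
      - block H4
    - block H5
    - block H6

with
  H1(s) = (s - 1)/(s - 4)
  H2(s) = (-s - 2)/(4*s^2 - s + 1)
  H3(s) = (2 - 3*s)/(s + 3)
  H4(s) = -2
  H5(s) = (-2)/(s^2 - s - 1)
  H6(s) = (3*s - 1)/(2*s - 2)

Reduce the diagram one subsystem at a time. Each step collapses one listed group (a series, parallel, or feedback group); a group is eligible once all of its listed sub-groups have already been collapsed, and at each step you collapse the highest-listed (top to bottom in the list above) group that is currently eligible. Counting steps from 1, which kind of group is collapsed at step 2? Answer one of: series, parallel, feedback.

Reducing step by step:

Step 1: cascade H3, H4
Step 2: reduce the parallel group (H3*H4), H5, H6
Step 3: cascade H1, H2, ((H3*H4)+H5+H6)
Step 2: parallel.

Answer: parallel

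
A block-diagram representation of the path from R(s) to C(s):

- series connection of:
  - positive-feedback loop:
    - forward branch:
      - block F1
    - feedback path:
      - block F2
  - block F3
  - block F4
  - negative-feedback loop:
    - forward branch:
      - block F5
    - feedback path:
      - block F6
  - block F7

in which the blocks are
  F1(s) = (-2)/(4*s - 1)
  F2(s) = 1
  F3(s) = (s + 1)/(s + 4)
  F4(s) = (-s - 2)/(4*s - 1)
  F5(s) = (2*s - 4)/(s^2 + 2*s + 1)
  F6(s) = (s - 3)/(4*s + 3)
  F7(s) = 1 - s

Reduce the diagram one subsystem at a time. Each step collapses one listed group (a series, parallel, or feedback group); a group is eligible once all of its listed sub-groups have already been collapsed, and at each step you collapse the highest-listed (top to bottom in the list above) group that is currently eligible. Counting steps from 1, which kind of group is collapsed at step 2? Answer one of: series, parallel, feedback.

Answer: feedback

Working:
(1) apply the feedback formula to F1, F2
(2) reduce the feedback loop with forward F5 and return F6
(3) reduce the series chain [F1/(1-F1*F2)], F3, F4, [F5/(1+F5*F6)], F7
So the answer for step 2 is feedback.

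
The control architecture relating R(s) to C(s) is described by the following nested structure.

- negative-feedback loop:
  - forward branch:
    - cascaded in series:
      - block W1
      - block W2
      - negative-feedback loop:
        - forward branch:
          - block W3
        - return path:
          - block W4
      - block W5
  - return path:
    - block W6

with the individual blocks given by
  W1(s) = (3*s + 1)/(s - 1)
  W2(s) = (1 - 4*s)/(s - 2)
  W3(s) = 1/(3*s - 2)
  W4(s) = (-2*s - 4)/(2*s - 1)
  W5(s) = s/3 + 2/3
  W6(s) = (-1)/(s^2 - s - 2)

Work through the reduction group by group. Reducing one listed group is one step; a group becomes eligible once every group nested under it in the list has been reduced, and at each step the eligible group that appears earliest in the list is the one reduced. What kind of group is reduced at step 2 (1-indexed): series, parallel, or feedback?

[1] collapse the loop (W3 forward, W4 return)
[2] series reduction of W1, W2, [W3/(1+W3*W4)], W5
[3] collapse the loop ((W1*W2*[W3/(1+W3*W4)]*W5) forward, W6 return)
At step 2 the group reduced is series.

Final answer: series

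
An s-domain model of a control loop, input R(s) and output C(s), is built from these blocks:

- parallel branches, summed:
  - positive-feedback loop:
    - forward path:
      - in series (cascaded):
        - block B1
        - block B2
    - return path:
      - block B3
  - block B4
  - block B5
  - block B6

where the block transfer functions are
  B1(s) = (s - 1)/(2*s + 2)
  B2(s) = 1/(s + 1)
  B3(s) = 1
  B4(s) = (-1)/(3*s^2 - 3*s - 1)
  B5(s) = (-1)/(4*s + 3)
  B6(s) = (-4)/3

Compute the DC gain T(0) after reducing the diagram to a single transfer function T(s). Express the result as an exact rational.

Step 1 - series reduction of B1, B2, giving (s - 1)/(2*s^2 + 4*s + 2)
Step 2 - apply the feedback formula to (B1*B2), B3, giving (s - 1)/(2*s^2 + 3*s + 3)
Step 3 - sum the parallel branches [(B1*B2)/(1-(B1*B2)*B3)], B4, B5, B6, giving (-96*s^5 - 102*s^4 - 82*s^3 + 138*s^2 + 195*s + 27)/(72*s^5 + 90*s^4 + 3*s^3 - 162*s^2 - 144*s - 27)
Evaluating the step-3 result (the overall T(s)) at s = 0 gives T(0) = 27/(-27) = -1.

Final answer: -1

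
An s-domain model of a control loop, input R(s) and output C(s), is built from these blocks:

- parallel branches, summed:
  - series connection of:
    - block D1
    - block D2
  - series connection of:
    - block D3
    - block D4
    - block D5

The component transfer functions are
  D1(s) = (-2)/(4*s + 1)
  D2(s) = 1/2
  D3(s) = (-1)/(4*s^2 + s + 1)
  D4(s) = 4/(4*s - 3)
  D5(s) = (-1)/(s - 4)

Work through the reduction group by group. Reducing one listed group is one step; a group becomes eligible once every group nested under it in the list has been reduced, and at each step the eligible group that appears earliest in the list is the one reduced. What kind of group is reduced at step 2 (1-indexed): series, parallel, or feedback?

Answer: series

Working:
Step 1. reduce the series chain D1, D2
Step 2. multiply D3, D4, D5 (series)
Step 3. parallel reduction of (D1*D2), (D3*D4*D5)
So the answer for step 2 is series.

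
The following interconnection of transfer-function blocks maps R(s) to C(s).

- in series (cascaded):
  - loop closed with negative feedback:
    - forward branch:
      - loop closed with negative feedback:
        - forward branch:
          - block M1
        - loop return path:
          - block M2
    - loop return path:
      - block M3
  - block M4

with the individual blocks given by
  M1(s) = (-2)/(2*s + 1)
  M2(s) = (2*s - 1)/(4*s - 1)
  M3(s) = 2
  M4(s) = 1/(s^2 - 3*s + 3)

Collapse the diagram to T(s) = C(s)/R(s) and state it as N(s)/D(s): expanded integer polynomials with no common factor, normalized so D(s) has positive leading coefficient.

First reduce the diagram to T(s).

(1) reduce the feedback loop with forward M1 and return M2, giving (2 - 8*s)/(8*s^2 - 2*s + 1)
(2) feedback reduction of [M1/(1+M1*M2)], M3, giving (2 - 8*s)/(8*s^2 - 18*s + 5)
(3) multiply [[M1/(1+M1*M2)]/(1+[M1/(1+M1*M2)]*M3)], M4 (series) - this is the overall T(s), already in the required normalized form

Answer: (2 - 8*s)/(8*s^4 - 42*s^3 + 83*s^2 - 69*s + 15)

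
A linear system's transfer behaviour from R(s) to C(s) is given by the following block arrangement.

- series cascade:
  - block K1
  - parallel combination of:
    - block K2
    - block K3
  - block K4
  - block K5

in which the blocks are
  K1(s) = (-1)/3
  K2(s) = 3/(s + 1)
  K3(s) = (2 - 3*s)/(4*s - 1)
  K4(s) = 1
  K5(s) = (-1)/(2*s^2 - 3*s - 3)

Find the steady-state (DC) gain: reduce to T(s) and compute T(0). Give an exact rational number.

Answer: -1/9

Working:
Step 1 - sum the parallel branches K2, K3: (-3*s^2 + 11*s - 1)/(4*s^2 + 3*s - 1)
Step 2 - combine K1, (K2+K3), K4, K5 in series: (-3*s^2 + 11*s - 1)/(24*s^4 - 18*s^3 - 69*s^2 - 18*s + 9)
That last expression is T(s); at s = 0 only the constant terms survive, so T(0) = -1/9.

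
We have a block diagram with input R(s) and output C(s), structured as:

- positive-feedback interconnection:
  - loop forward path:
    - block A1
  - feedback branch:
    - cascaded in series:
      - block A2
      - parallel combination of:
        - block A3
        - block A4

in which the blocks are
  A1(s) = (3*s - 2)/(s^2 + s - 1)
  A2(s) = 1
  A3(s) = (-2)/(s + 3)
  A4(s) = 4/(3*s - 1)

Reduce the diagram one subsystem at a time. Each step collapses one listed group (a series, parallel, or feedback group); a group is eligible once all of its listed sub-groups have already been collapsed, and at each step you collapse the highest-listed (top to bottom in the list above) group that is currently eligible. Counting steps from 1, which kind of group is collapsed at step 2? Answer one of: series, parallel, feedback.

Step 1 - sum the parallel branches A3, A4
Step 2 - cascade A2, (A3+A4)
Step 3 - apply the feedback formula to A1, (A2*(A3+A4))
Step 2 collapses a series group.

Answer: series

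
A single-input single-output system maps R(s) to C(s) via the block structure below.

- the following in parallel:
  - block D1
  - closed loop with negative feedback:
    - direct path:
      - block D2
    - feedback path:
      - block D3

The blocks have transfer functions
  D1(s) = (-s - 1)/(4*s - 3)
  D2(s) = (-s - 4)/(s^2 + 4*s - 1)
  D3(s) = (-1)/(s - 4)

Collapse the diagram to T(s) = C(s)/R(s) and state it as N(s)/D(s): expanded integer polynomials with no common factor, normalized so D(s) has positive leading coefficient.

Reducing step by step:

(1) feedback reduction of D2, D3 = (16 - s^2)/(s^3 - 16*s + 8)
(2) reduce the parallel group D1, [D2/(1+D2*D3)] - this is the overall T(s), already in the required normalized form

Answer: (-s^4 - 5*s^3 + 19*s^2 + 72*s - 56)/(4*s^4 - 3*s^3 - 64*s^2 + 80*s - 24)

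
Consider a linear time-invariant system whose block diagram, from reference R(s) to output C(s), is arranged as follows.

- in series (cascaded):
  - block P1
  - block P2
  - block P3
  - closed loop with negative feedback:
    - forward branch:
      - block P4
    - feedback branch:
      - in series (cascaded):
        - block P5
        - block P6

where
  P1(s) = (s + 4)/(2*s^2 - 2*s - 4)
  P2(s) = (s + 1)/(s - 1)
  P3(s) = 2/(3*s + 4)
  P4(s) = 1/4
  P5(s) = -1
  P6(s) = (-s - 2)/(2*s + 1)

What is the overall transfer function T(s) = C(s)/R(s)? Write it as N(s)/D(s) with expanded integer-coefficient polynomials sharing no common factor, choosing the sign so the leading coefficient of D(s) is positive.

Reducing step by step:

(1) reduce the series chain P5, P6 -> (s + 2)/(2*s + 1)
(2) apply the feedback formula to P4, (P5*P6) -> (2*s + 1)/(9*s + 6)
(3) reduce the series chain P1, P2, P3, [P4/(1+P4*(P5*P6))]; the result is T(s) itself (integer coefficients, no common factor, positive leading denominator coefficient)

Answer: (2*s^2 + 9*s + 4)/(27*s^4 - 27*s^3 - 84*s^2 + 36*s + 48)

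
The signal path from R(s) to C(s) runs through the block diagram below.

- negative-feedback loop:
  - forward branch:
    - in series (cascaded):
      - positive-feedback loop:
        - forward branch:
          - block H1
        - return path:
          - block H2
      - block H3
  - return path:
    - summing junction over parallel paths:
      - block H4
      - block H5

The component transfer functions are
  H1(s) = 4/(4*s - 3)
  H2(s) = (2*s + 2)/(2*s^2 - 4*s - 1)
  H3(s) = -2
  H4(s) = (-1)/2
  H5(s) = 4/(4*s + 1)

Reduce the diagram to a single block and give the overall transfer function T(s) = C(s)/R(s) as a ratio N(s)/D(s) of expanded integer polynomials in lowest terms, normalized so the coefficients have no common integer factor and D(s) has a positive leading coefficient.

Step 1: close the feedback loop around H1, H2 = (8*s^2 - 16*s - 4)/(8*s^3 - 22*s^2 - 5)
Step 2: series reduction of [H1/(1-H1*H2)], H3 = (-16*s^2 + 32*s + 8)/(8*s^3 - 22*s^2 - 5)
Step 3: reduce the parallel group H4, H5 = (7 - 4*s)/(8*s + 2)
Step 4: close the feedback loop around ([H1/(1-H1*H2)]*H3), (H4+H5) - this is the overall T(s), already in the required normalized form

Answer: (-64*s^3 + 112*s^2 + 64*s + 8)/(32*s^4 - 48*s^3 - 142*s^2 + 76*s + 23)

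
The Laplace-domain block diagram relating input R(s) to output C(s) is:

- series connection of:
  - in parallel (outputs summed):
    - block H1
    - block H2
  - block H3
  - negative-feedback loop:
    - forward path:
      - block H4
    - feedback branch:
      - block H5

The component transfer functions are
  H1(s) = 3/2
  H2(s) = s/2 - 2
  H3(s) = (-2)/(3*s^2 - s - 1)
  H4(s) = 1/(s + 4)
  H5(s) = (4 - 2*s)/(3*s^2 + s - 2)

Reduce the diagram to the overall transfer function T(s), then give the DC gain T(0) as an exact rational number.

Reducing step by step:

Step 1 - sum the parallel branches H1, H2: s/2 - 1/2
Step 2 - reduce the feedback loop with forward H4 and return H5: (3*s^2 + s - 2)/(3*s^3 + 13*s^2 - 4)
Step 3 - combine (H1+H2), H3, [H4/(1+H4*H5)] in series: (-3*s^3 + 2*s^2 + 3*s - 2)/(9*s^5 + 36*s^4 - 16*s^3 - 25*s^2 + 4*s + 4)
The step-3 result is T(s). Setting s = 0: T(0) = -2/4 = -1/2.

Answer: -1/2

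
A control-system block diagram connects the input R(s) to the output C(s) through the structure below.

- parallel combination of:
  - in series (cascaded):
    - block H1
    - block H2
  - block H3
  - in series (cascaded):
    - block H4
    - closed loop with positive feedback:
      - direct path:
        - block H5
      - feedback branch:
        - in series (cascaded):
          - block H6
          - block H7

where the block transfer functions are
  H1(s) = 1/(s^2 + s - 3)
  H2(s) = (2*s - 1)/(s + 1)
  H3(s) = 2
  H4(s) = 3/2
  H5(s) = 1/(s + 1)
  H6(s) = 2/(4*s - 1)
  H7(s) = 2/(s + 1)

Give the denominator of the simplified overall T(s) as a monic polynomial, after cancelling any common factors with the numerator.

First reduce the diagram to T(s).

Step 1. reduce the series chain H1, H2; result (2*s - 1)/(s^3 + 2*s^2 - 2*s - 3)
Step 2. multiply H6, H7 (series); result 4/(4*s^2 + 3*s - 1)
Step 3. reduce the feedback loop with forward H5 and return (H6*H7); result (4*s^2 + 3*s - 1)/(4*s^3 + 7*s^2 + 2*s - 5)
Step 4. combine H4, [H5/(1-H5*(H6*H7))] in series; result (12*s^2 + 9*s - 3)/(8*s^3 + 14*s^2 + 4*s - 10)
Step 5. combine (H1*H2), H3, (H4*[H5/(1-H5*(H6*H7))]) in parallel; result (16*s^6 + 72*s^5 + 81*s^4 - 97*s^3 - 206*s^2 - 29*s + 79)/(8*s^6 + 30*s^5 + 16*s^4 - 54*s^3 - 70*s^2 + 8*s + 30)
That last expression is T(s), already simplified. Scaling its denominator by 1/8 (the reciprocal of the leading coefficient) yields the monic denominator.

Answer: s^6 + 15*s^5/4 + 2*s^4 - 27*s^3/4 - 35*s^2/4 + s + 15/4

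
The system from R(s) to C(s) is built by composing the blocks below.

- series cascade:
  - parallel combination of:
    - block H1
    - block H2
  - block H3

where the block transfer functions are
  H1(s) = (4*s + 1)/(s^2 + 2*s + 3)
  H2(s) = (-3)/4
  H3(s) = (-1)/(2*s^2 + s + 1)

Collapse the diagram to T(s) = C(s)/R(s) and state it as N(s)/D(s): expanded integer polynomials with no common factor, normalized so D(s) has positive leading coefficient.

1. add H1, H2 (parallel), giving (-3*s^2 + 10*s - 5)/(4*s^2 + 8*s + 12)
2. combine (H1+H2), H3 in series; the result is T(s) itself (integer coefficients, no common factor, positive leading denominator coefficient)

Final answer: (3*s^2 - 10*s + 5)/(8*s^4 + 20*s^3 + 36*s^2 + 20*s + 12)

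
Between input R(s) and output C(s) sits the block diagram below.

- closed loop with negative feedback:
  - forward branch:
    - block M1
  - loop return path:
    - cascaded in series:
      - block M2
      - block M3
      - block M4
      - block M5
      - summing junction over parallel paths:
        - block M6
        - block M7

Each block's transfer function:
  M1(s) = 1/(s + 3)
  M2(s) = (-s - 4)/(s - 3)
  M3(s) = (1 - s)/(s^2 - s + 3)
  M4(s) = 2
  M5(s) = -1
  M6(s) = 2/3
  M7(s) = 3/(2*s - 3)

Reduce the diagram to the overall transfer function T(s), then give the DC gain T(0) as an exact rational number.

First reduce the diagram to T(s).

Step 1. combine M6, M7 in parallel: (4*s + 3)/(6*s - 9)
Step 2. combine M2, M3, M4, M5, (M6+M7) in series: (-8*s^3 - 30*s^2 + 14*s + 24)/(6*s^4 - 33*s^3 + 72*s^2 - 108*s + 81)
Step 3. close the feedback loop around M1, (M2*M3*M4*M5*(M6+M7)): (6*s^4 - 33*s^3 + 72*s^2 - 108*s + 81)/(6*s^5 - 15*s^4 - 35*s^3 + 78*s^2 - 229*s + 267)
The step-3 result is T(s). Setting s = 0: T(0) = 81/267 = 27/89.

Answer: 27/89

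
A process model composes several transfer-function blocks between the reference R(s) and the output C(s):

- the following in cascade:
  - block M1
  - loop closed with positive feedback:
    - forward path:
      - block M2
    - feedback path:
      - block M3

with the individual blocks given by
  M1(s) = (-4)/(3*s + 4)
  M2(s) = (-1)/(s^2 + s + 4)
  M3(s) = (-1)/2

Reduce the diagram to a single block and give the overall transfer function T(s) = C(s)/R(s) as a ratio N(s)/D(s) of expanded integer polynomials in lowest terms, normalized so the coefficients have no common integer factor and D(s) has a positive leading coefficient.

Step 1. close the feedback loop around M2, M3 -> (-2)/(2*s^2 + 2*s + 7)
Step 2. multiply M1, [M2/(1-M2*M3)] (series), giving the overall T(s)

Final answer: 8/(6*s^3 + 14*s^2 + 29*s + 28)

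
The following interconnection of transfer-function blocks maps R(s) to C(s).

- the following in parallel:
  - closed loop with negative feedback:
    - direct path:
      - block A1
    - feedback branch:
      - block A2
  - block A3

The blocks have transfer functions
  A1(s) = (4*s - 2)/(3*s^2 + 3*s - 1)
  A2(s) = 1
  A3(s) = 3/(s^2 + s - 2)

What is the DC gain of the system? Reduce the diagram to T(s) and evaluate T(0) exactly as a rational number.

Reducing step by step:

Step 1. close the feedback loop around A1, A2 gives (4*s - 2)/(3*s^2 + 7*s - 3)
Step 2. add [A1/(1+A1*A2)], A3 (parallel) gives (4*s^3 + 11*s^2 + 11*s - 5)/(3*s^4 + 10*s^3 - 2*s^2 - 17*s + 6)
Step 2 gives the overall T(s). Then T(0) = -5/6.

Answer: -5/6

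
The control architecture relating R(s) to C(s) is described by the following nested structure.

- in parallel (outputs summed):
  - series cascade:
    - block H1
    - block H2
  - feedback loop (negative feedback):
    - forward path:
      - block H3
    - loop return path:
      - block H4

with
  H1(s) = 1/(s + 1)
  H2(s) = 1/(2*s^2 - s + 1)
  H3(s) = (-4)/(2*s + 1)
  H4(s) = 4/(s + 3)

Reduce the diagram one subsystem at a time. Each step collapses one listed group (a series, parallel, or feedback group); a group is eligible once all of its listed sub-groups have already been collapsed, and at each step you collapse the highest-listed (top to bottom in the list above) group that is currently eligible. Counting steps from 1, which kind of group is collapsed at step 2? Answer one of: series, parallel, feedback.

Answer: feedback

Working:
[1] cascade H1, H2
[2] collapse the loop (H3 forward, H4 return)
[3] reduce the parallel group (H1*H2), [H3/(1+H3*H4)]
At step 2 the group reduced is feedback.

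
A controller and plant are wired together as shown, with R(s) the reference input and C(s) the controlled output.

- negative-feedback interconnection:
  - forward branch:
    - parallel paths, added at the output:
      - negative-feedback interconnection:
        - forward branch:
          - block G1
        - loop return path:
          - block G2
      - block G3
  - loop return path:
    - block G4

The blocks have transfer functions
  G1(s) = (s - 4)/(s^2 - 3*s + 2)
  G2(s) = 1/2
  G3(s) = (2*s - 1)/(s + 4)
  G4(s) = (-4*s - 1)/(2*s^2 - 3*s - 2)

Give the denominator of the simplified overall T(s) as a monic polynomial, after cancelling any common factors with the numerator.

1. feedback reduction of G1, G2; result (2*s - 8)/(2*s^2 - 5*s)
2. sum the parallel branches [G1/(1+G1*G2)], G3; result (4*s^3 - 10*s^2 + 5*s - 32)/(2*s^3 + 3*s^2 - 20*s)
3. feedback reduction of ([G1/(1+G1*G2)]+G3), G4; result (8*s^5 - 32*s^4 + 32*s^3 - 59*s^2 + 86*s + 64)/(4*s^5 - 16*s^4 - 17*s^3 + 44*s^2 + 163*s + 32)
No further cancellation is possible in the step-3 result, so that is T(s). Its denominator becomes monic after dividing by the leading coefficient 4.

Final answer: s^5 - 4*s^4 - 17*s^3/4 + 11*s^2 + 163*s/4 + 8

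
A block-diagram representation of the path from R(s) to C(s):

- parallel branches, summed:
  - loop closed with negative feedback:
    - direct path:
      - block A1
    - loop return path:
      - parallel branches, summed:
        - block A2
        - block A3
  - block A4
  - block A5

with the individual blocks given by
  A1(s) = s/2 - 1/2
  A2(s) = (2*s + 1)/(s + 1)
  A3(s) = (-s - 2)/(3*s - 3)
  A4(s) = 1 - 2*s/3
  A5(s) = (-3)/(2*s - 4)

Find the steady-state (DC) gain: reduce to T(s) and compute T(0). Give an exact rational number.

(1) add A2, A3 (parallel) gives (5*s^2 - 6*s - 5)/(3*s^2 - 3)
(2) collapse the loop (A1 forward, (A2+A3) return) gives (3*s^2 - 3)/(5*s^2 + 1)
(3) combine [A1/(1+A1*(A2+A3))], A4, A5 in parallel gives (-20*s^4 + 88*s^3 - 145*s^2 - 4*s + 15)/(30*s^3 - 60*s^2 + 6*s - 12)
Evaluating the step-3 result (the overall T(s)) at s = 0 gives T(0) = 15/(-12) = -5/4.

Hence the answer: -5/4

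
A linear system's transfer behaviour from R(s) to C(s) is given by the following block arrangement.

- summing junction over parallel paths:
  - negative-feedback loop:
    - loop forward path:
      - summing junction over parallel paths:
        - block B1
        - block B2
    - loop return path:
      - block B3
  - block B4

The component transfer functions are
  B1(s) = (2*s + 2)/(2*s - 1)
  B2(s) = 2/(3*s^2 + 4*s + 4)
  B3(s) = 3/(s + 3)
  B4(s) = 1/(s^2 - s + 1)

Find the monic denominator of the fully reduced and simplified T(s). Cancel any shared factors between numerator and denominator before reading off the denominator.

[1] reduce the parallel group B1, B2 = (6*s^3 + 14*s^2 + 20*s + 6)/(6*s^3 + 5*s^2 + 4*s - 4)
[2] apply the feedback formula to (B1+B2), B3 = (6*s^4 + 32*s^3 + 62*s^2 + 66*s + 18)/(6*s^4 + 41*s^3 + 61*s^2 + 68*s + 6)
[3] add [(B1+B2)/(1+(B1+B2)*B3)], B4 (parallel) = (6*s^6 + 26*s^5 + 42*s^4 + 77*s^3 + 75*s^2 + 116*s + 24)/(6*s^6 + 35*s^5 + 26*s^4 + 48*s^3 - s^2 + 62*s + 6)
The result of step 3 is T(s) in lowest terms. Its denominator has leading coefficient 6; dividing the denominator through by 6 makes it monic.

Answer: s^6 + 35*s^5/6 + 13*s^4/3 + 8*s^3 - s^2/6 + 31*s/3 + 1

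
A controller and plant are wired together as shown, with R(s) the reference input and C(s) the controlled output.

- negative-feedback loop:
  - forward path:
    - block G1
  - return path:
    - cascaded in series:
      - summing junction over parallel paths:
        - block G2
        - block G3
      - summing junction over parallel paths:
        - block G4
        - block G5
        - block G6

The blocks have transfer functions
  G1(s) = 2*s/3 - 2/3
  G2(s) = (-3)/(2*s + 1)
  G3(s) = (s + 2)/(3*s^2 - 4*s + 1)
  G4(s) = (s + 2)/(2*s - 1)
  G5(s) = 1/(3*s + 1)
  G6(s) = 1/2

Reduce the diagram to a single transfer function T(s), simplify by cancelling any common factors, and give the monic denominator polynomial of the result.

Step 1. parallel reduction of G2, G3; result (-7*s^2 + 17*s - 1)/(6*s^3 - 5*s^2 - 2*s + 1)
Step 2. add G4, G5, G6 (parallel); result (12*s^2 + 17*s + 1)/(12*s^2 - 2*s - 2)
Step 3. cascade (G2+G3), (G4+G5+G6); result (-84*s^4 + 85*s^3 + 270*s^2 - 1)/(72*s^5 - 72*s^4 - 26*s^3 + 26*s^2 + 2*s - 2)
Step 4. reduce the feedback loop with forward G1 and return ((G2+G3)*(G4+G5+G6)); result (72*s^5 - 72*s^4 - 26*s^3 + 26*s^2 + 2*s - 2)/(24*s^4 + 85*s^3 + 231*s^2 + 2)
Step 4 gives the fully reduced T(s), with no common factor left to cancel. The denominator's leading coefficient is 24, so divide each of its coefficients by 24 to get the monic form.

Therefore the answer is s^4 + 85*s^3/24 + 77*s^2/8 + 1/12.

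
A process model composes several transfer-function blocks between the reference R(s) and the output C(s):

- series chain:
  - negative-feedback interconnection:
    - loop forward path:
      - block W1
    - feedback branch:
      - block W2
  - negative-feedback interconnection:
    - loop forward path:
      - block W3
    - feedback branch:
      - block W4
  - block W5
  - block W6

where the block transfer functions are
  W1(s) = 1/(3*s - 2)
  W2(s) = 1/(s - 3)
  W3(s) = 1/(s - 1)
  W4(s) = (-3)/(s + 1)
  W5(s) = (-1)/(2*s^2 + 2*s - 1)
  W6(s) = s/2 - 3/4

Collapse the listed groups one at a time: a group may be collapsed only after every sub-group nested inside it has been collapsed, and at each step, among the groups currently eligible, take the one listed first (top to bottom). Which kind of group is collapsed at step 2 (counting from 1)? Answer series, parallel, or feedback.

Answer: feedback

Working:
Step 1 - apply the feedback formula to W1, W2
Step 2 - feedback reduction of W3, W4
Step 3 - reduce the series chain [W1/(1+W1*W2)], [W3/(1+W3*W4)], W5, W6
At step 2 the group reduced is feedback.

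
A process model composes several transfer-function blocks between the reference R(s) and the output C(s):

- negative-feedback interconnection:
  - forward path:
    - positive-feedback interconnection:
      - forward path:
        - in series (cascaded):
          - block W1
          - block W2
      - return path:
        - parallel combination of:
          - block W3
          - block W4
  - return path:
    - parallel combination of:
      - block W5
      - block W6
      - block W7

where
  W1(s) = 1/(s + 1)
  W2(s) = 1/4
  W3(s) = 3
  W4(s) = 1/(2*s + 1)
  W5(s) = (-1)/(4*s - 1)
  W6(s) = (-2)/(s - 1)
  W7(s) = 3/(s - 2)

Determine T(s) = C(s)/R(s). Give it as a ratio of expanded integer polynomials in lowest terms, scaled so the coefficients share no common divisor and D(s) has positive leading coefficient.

Answer: (8*s^4 - 22*s^3 + 9*s^2 + 7*s - 2)/(32*s^5 - 80*s^4 + 16*s^3 + 65*s^2 - 12*s - 3)

Working:
1. combine W1, W2 in series -> 1/(4*s + 4)
2. sum the parallel branches W3, W4 -> (6*s + 4)/(2*s + 1)
3. collapse the loop ((W1*W2) forward, (W3+W4) return) -> (2*s + 1)/(8*s^2 + 6*s)
4. reduce the parallel group W5, W6, W7 -> (3*s^2 + 6*s - 3)/(4*s^3 - 13*s^2 + 11*s - 2)
5. feedback reduction of [(W1*W2)/(1-(W1*W2)*(W3+W4))], (W5+W6+W7) - this is the overall T(s), already in the required normalized form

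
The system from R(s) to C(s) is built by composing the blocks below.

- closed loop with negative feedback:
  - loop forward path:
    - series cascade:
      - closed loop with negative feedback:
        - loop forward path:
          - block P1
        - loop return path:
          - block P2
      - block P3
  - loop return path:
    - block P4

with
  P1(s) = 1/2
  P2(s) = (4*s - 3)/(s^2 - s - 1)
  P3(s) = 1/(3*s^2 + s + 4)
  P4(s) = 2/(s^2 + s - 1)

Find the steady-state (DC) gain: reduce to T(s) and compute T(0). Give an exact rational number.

[1] feedback reduction of P1, P2 -> (s^2 - s - 1)/(2*s^2 + 2*s - 5)
[2] reduce the series chain [P1/(1+P1*P2)], P3 -> (s^2 - s - 1)/(6*s^4 + 8*s^3 - 5*s^2 + 3*s - 20)
[3] collapse the loop (([P1/(1+P1*P2)]*P3) forward, P4 return) -> (s^4 - 3*s^2 + 1)/(6*s^6 + 14*s^5 - 3*s^4 - 10*s^3 - 10*s^2 - 25*s + 18)
The step-3 result is T(s). Setting s = 0: T(0) = 1/18.

Final answer: 1/18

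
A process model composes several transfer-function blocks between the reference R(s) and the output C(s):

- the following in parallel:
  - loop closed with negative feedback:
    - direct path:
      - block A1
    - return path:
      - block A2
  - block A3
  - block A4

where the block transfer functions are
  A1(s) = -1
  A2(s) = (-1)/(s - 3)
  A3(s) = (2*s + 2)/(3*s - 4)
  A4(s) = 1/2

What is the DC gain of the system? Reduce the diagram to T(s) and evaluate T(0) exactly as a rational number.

First reduce the diagram to T(s).

[1] collapse the loop (A1 forward, A2 return) -> (3 - s)/(s - 2)
[2] add [A1/(1+A1*A2)], A3, A4 (parallel) -> (s^2 + 12*s - 24)/(6*s^2 - 20*s + 16)
That last expression is T(s); at s = 0 only the constant terms survive, so T(0) = -24/16 = -3/2.

Answer: -3/2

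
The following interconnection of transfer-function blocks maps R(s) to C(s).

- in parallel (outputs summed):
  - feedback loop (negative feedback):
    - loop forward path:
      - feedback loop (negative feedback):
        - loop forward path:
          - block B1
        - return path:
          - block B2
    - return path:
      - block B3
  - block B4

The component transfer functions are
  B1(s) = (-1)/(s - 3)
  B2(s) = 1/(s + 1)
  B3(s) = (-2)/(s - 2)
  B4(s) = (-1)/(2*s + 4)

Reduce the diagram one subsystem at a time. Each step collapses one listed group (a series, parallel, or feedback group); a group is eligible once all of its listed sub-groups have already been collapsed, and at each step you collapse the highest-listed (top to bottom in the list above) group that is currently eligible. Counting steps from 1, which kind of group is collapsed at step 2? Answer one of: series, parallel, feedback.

Step 1. apply the feedback formula to B1, B2
Step 2. feedback reduction of [B1/(1+B1*B2)], B3
Step 3. sum the parallel branches [[B1/(1+B1*B2)]/(1+[B1/(1+B1*B2)]*B3)], B4
So the answer for step 2 is feedback.

Final answer: feedback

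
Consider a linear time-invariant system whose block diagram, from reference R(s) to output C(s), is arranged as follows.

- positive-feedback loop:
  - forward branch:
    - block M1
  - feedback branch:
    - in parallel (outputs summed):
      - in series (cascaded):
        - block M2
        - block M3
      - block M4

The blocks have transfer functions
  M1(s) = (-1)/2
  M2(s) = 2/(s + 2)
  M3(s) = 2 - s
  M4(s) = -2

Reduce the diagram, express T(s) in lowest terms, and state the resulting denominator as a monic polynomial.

[1] combine M2, M3 in series -> (4 - 2*s)/(s + 2)
[2] add (M2*M3), M4 (parallel) -> (-4*s)/(s + 2)
[3] apply the feedback formula to M1, ((M2*M3)+M4) -> (s + 2)/(2*s - 4)
T(s) is the step-3 result (common factors already cancelled). Leading coefficient of the denominator: 2. Divide through by 2 for the monic polynomial.

Final answer: s - 2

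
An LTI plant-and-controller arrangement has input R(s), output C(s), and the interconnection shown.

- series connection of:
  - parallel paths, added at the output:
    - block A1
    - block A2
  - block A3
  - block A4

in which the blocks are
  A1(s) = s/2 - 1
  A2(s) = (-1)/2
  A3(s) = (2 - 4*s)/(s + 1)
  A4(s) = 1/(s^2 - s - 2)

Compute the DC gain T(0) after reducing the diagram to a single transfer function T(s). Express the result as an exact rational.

The answer is 3/2.

Reasoning:
Step 1. add A1, A2 (parallel), giving s/2 - 3/2
Step 2. reduce the series chain (A1+A2), A3, A4, giving (-2*s^2 + 7*s - 3)/(s^3 - 3*s - 2)
Evaluating the step-2 result (the overall T(s)) at s = 0 gives T(0) = -3/(-2) = 3/2.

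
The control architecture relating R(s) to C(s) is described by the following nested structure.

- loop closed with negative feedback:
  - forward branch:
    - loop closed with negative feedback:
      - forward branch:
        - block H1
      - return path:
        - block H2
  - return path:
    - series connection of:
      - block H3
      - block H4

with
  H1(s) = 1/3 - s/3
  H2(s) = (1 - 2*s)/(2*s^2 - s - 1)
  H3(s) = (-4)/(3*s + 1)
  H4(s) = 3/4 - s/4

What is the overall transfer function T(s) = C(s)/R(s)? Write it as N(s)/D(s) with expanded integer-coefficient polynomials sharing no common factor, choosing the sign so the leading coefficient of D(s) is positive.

First reduce the diagram to T(s).

Step 1: close the feedback loop around H1, H2: (-2*s^2 + s + 1)/(8*s + 2)
Step 2: series reduction of H3, H4: (s - 3)/(3*s + 1)
Step 3: apply the feedback formula to [H1/(1+H1*H2)], (H3*H4) - this is the overall T(s), already in the required normalized form

Answer: (6*s^3 - s^2 - 4*s - 1)/(2*s^3 - 31*s^2 - 12*s + 1)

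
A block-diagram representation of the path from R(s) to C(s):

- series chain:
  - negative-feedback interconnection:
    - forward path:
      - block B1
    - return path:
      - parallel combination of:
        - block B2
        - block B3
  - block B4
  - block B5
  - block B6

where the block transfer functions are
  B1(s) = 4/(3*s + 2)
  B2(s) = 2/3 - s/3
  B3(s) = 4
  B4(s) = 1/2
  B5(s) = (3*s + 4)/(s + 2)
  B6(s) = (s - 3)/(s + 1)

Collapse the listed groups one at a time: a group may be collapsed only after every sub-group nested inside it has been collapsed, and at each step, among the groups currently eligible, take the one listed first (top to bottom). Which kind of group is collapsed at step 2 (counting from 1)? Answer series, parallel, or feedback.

(1) add B2, B3 (parallel)
(2) close the feedback loop around B1, (B2+B3)
(3) combine [B1/(1+B1*(B2+B3))], B4, B5, B6 in series
Step 2 collapses a feedback group.

Hence the answer: feedback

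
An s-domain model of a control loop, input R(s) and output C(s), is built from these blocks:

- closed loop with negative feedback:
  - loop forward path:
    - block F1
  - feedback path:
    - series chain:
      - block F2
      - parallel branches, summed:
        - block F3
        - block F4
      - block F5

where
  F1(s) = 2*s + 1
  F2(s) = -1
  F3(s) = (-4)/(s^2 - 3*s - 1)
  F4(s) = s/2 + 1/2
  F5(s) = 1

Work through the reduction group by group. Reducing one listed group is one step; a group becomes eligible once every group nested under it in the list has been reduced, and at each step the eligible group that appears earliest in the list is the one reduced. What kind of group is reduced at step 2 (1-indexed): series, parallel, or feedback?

Step 1: reduce the parallel group F3, F4
Step 2: reduce the series chain F2, (F3+F4), F5
Step 3: collapse the loop (F1 forward, (F2*(F3+F4)*F5) return)
At step 2 the group reduced is series.

Final answer: series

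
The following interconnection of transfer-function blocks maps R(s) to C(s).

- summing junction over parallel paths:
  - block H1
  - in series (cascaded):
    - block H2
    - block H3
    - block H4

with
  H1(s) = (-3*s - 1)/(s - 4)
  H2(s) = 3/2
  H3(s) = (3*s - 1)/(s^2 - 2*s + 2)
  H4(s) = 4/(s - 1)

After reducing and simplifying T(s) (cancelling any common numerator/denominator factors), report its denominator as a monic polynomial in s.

[1] cascade H2, H3, H4, giving (18*s - 6)/(s^3 - 3*s^2 + 4*s - 2)
[2] parallel reduction of H1, (H2*H3*H4), giving (-3*s^4 + 8*s^3 + 9*s^2 - 76*s + 26)/(s^4 - 7*s^3 + 16*s^2 - 18*s + 8)
No further cancellation is possible in the step-2 result, so that is T(s). Its denominator is already monic.

Therefore the answer is s^4 - 7*s^3 + 16*s^2 - 18*s + 8.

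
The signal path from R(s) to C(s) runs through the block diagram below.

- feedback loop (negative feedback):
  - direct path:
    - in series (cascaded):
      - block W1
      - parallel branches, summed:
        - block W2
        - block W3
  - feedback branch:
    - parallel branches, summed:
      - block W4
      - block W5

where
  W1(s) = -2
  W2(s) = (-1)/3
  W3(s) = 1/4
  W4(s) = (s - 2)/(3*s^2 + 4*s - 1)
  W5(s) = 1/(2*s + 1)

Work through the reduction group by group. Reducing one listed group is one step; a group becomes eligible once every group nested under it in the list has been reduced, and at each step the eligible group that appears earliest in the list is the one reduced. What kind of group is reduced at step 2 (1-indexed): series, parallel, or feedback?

Reducing step by step:

(1) reduce the parallel group W2, W3
(2) reduce the series chain W1, (W2+W3)
(3) parallel reduction of W4, W5
(4) feedback reduction of (W1*(W2+W3)), (W4+W5)
Step 2 collapses a series group.

Answer: series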